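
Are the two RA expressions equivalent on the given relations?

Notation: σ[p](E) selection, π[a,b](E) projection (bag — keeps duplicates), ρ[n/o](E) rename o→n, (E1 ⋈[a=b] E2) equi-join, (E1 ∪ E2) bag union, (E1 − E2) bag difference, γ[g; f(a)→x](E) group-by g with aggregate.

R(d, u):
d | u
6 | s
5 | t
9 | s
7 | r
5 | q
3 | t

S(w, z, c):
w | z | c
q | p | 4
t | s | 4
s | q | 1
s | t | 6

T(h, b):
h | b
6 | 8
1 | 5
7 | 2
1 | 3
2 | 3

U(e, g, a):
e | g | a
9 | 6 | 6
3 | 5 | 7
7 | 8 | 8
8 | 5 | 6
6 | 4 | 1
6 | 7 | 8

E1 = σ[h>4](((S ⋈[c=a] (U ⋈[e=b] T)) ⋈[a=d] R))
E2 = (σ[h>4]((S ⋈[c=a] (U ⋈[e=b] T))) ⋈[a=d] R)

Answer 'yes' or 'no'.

E1 per-node cardinality:
  S → 4
  U → 6
  T → 5
  (U ⋈[e=b] T) → 3
  (S ⋈[c=a] (U ⋈[e=b] T)) → 1
  R → 6
  ((S ⋈[c=a] (U ⋈[e=b] T)) ⋈[a=d] R) → 1
  σ[h>4](((S ⋈[c=a] (U ⋈[e=b] T)) ⋈[a=d] R)) → 1
E2 per-node cardinality:
  S → 4
  U → 6
  T → 5
  (U ⋈[e=b] T) → 3
  (S ⋈[c=a] (U ⋈[e=b] T)) → 1
  σ[h>4]((S ⋈[c=a] (U ⋈[e=b] T))) → 1
  R → 6
  (σ[h>4]((S ⋈[c=a] (U ⋈[e=b] T))) ⋈[a=d] R) → 1

E1 and E2 produce the same multiset:
w | z | c | e | g | a | h | b | d | u
s | t | 6 | 8 | 5 | 6 | 6 | 8 | 6 | s

yes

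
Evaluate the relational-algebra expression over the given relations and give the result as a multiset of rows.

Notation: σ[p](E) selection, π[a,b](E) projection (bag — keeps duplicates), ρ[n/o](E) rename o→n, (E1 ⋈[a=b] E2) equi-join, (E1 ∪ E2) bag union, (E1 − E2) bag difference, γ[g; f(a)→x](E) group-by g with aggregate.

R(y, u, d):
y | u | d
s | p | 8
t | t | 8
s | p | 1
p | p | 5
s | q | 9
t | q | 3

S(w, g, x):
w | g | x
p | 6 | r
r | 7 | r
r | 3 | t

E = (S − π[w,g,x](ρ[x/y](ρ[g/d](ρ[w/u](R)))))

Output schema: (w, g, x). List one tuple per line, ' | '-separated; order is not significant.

Per-node cardinality:
  S → 3
  R → 6
  ρ[w/u](R) → 6
  ρ[g/d](ρ[w/u](R)) → 6
  ρ[x/y](ρ[g/d](ρ[w/u](R))) → 6
  π[w,g,x](ρ[x/y](ρ[g/d](ρ[w/u](R)))) → 6
  (S − π[w,g,x](ρ[x/y](ρ[g/d](ρ[w/u](R))))) → 3

== RESULT ==
w | g | x
p | 6 | r
r | 3 | t
r | 7 | r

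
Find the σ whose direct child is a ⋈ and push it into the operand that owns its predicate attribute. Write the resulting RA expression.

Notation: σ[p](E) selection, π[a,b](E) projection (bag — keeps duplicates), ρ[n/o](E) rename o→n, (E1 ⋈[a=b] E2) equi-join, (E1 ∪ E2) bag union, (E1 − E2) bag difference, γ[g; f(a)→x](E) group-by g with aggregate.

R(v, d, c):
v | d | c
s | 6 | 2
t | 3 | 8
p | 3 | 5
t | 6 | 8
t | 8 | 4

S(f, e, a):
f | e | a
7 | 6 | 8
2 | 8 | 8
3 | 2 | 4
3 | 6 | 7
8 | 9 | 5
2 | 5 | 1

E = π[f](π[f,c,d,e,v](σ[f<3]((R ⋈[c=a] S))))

σ filters on f, owned by the right side.
E' = π[f](π[f,c,d,e,v]((R ⋈[c=a] σ[f<3](S))))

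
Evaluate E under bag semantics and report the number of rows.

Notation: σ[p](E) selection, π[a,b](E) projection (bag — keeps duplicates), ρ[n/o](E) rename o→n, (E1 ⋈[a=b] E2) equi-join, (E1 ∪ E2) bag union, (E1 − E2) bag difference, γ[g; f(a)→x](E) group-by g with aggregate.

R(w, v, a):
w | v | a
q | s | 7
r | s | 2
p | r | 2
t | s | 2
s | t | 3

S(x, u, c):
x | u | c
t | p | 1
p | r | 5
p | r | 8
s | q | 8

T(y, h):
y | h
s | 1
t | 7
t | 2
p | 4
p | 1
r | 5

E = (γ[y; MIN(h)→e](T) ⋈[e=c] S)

Per-node cardinality:
  T → 6
  γ[y; MIN(h)→e](T) → 4
  S → 4
  (γ[y; MIN(h)→e](T) ⋈[e=c] S) → 3

|E| = 3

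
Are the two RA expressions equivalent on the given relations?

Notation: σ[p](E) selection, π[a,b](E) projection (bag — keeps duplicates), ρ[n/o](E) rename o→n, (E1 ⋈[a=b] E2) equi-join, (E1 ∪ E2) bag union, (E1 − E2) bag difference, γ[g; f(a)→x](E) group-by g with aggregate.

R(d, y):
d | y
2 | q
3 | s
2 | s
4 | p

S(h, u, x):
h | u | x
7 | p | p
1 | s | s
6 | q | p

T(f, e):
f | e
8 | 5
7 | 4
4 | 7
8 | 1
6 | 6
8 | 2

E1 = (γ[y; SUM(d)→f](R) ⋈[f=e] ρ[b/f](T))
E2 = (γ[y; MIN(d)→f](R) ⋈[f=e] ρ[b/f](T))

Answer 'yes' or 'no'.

E1 stepwise |·|:
  R → 4
  γ[y; SUM(d)→f](R) → 3
  T → 6
  ρ[b/f](T) → 6
  (γ[y; SUM(d)→f](R) ⋈[f=e] ρ[b/f](T)) → 3
E2 stepwise |·|:
  R → 4
  γ[y; MIN(d)→f](R) → 3
  T → 6
  ρ[b/f](T) → 6
  (γ[y; MIN(d)→f](R) ⋈[f=e] ρ[b/f](T)) → 3

E1 result:
y | f | b | e
p | 4 | 7 | 4
q | 2 | 8 | 2
s | 5 | 8 | 5
E2 result:
y | f | b | e
p | 4 | 7 | 4
q | 2 | 8 | 2
s | 2 | 8 | 2
Witness: ('s', 2, 8, 2) appears 0× in E1 but 1× in E2.

no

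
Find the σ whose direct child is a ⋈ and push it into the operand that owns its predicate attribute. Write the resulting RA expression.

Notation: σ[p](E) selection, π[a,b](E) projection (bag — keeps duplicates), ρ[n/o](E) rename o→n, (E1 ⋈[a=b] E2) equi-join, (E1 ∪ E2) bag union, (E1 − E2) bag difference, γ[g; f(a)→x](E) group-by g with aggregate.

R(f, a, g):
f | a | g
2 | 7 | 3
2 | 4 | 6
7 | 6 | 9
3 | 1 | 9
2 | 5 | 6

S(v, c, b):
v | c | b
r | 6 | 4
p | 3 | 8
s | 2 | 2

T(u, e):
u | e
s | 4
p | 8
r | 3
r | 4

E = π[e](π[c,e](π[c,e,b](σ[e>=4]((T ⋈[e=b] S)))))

σ filters on e, owned by the left side.
E' = π[e](π[c,e](π[c,e,b]((σ[e>=4](T) ⋈[e=b] S))))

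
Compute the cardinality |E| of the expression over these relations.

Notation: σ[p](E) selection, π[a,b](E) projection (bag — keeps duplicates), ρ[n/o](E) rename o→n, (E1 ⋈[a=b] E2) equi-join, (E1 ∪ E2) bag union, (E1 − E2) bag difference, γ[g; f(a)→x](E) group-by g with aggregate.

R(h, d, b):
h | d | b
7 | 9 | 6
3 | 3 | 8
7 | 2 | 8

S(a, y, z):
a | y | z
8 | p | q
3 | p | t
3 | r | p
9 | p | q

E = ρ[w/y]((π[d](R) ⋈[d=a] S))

Row counts bottom-up:
  R → 3
  π[d](R) → 3
  S → 4
  (π[d](R) ⋈[d=a] S) → 3
  ρ[w/y]((π[d](R) ⋈[d=a] S)) → 3

|E| = 3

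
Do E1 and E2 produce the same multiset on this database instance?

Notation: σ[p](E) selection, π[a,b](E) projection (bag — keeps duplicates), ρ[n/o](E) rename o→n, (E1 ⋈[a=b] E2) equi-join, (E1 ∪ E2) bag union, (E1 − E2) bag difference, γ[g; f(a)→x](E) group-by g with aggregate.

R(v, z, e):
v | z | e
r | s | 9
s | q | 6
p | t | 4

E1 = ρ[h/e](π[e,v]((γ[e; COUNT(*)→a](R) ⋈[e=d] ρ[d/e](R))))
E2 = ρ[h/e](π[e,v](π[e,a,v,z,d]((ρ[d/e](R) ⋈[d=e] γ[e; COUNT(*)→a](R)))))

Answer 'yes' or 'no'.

E1 stepwise |·|:
  R → 3
  γ[e; COUNT(*)→a](R) → 3
  R → 3
  ρ[d/e](R) → 3
  (γ[e; COUNT(*)→a](R) ⋈[e=d] ρ[d/e](R)) → 3
  π[e,v]((γ[e; COUNT(*)→a](R) ⋈[e=d] ρ[d/e](R))) → 3
  ρ[h/e](π[e,v]((γ[e; COUNT(*)→a](R) ⋈[e=d] ρ[d/e](R)))) → 3
E2 stepwise |·|:
  R → 3
  ρ[d/e](R) → 3
  R → 3
  γ[e; COUNT(*)→a](R) → 3
  (ρ[d/e](R) ⋈[d=e] γ[e; COUNT(*)→a](R)) → 3
  π[e,a,v,z,d]((ρ[d/e](R) ⋈[d=e] γ[e; COUNT(*)→a](R))) → 3
  π[e,v](π[e,a,v,z,d]((ρ[d/e](R) ⋈[d=e] γ[e; COUNT(*)→a](R)))) → 3
  ρ[h/e](π[e,v](π[e,a,v,z,d]((ρ[d/e](R) ⋈[d=e] γ[e; COUNT(*)→a](R))))) → 3

E1 and E2 produce the same multiset:
h | v
4 | p
6 | s
9 | r

yes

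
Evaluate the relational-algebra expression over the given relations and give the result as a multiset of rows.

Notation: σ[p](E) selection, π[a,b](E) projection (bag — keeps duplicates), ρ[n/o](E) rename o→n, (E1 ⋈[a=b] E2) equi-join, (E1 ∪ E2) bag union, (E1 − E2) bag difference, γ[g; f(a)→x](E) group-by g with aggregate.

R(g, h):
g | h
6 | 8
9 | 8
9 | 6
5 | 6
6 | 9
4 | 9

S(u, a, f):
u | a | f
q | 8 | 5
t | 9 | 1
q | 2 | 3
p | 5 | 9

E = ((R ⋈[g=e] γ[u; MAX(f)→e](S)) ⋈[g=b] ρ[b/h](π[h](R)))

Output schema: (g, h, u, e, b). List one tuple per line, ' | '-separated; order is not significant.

Subexpression sizes:
  R → 6
  S → 4
  γ[u; MAX(f)→e](S) → 3
  (R ⋈[g=e] γ[u; MAX(f)→e](S)) → 3
  R → 6
  π[h](R) → 6
  ρ[b/h](π[h](R)) → 6
  ((R ⋈[g=e] γ[u; MAX(f)→e](S)) ⋈[g=b] ρ[b/h](π[h](R))) → 4

== RESULT ==
g | h | u | e | b
9 | 6 | p | 9 | 9
9 | 6 | p | 9 | 9
9 | 8 | p | 9 | 9
9 | 8 | p | 9 | 9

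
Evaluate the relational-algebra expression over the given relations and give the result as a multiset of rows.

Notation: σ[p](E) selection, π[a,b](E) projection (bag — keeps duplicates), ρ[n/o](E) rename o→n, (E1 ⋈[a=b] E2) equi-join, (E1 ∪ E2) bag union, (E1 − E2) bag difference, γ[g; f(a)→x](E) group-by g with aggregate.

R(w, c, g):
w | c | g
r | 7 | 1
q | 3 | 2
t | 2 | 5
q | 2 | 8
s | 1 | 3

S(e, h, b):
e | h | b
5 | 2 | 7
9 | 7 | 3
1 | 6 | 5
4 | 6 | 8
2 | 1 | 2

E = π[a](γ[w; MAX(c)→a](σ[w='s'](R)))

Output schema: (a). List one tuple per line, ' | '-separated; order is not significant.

Subexpression sizes:
  R → 5
  σ[w='s'](R) → 1
  γ[w; MAX(c)→a](σ[w='s'](R)) → 1
  π[a](γ[w; MAX(c)→a](σ[w='s'](R))) → 1

== RESULT ==
a
1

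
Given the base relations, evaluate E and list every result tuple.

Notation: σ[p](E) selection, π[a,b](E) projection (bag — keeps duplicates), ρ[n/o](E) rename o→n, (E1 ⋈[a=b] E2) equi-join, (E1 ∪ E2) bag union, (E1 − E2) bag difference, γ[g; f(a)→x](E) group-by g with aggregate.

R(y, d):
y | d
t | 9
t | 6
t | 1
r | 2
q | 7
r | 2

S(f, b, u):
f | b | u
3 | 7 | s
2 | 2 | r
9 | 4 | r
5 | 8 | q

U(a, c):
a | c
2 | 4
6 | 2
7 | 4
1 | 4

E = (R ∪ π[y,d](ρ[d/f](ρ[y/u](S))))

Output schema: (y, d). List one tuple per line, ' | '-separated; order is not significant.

Stepwise |·|:
  R → 6
  S → 4
  ρ[y/u](S) → 4
  ρ[d/f](ρ[y/u](S)) → 4
  π[y,d](ρ[d/f](ρ[y/u](S))) → 4
  (R ∪ π[y,d](ρ[d/f](ρ[y/u](S)))) → 10

== RESULT ==
y | d
q | 5
q | 7
r | 2
r | 2
r | 2
r | 9
s | 3
t | 1
t | 6
t | 9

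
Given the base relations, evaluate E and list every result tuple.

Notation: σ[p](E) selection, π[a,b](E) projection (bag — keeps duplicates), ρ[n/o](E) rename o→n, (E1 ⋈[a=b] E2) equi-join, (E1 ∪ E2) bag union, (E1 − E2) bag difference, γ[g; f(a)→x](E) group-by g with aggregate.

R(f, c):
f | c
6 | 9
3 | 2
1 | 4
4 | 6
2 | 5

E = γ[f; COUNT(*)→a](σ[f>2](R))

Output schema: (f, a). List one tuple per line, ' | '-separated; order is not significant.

Subexpression sizes:
  R → 5
  σ[f>2](R) → 3
  γ[f; COUNT(*)→a](σ[f>2](R)) → 3

== RESULT ==
f | a
3 | 1
4 | 1
6 | 1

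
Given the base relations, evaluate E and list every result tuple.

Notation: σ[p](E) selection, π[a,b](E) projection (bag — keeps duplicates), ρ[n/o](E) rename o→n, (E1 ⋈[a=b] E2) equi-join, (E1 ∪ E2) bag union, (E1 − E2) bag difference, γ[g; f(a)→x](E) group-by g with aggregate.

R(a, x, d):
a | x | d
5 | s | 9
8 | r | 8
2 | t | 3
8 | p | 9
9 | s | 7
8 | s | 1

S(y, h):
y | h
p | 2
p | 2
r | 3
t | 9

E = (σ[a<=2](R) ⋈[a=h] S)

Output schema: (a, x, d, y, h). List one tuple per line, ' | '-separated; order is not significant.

Row counts bottom-up:
  R → 6
  σ[a<=2](R) → 1
  S → 4
  (σ[a<=2](R) ⋈[a=h] S) → 2

== RESULT ==
a | x | d | y | h
2 | t | 3 | p | 2
2 | t | 3 | p | 2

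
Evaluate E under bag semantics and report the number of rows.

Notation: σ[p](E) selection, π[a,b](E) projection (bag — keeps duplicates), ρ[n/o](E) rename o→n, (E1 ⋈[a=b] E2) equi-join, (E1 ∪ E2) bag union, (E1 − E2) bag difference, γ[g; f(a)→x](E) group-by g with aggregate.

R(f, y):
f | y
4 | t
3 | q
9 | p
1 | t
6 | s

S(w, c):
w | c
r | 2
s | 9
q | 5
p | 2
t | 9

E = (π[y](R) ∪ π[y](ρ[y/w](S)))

Subexpression sizes:
  R → 5
  π[y](R) → 5
  S → 5
  ρ[y/w](S) → 5
  π[y](ρ[y/w](S)) → 5
  (π[y](R) ∪ π[y](ρ[y/w](S))) → 10

|E| = 10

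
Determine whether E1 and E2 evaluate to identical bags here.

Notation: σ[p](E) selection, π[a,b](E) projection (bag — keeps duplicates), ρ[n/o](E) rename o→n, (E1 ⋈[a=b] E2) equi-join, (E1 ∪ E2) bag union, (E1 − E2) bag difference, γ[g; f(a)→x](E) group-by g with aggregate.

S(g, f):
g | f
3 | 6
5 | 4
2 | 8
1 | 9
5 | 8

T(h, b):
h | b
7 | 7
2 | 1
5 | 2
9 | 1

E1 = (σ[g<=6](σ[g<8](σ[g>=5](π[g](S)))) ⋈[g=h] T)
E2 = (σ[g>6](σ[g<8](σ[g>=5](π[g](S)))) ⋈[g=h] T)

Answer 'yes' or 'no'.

E1 row counts bottom-up:
  S → 5
  π[g](S) → 5
  σ[g>=5](π[g](S)) → 2
  σ[g<8](σ[g>=5](π[g](S))) → 2
  σ[g<=6](σ[g<8](σ[g>=5](π[g](S)))) → 2
  T → 4
  (σ[g<=6](σ[g<8](σ[g>=5](π[g](S)))) ⋈[g=h] T) → 2
E2 row counts bottom-up:
  S → 5
  π[g](S) → 5
  σ[g>=5](π[g](S)) → 2
  σ[g<8](σ[g>=5](π[g](S))) → 2
  σ[g>6](σ[g<8](σ[g>=5](π[g](S)))) → 0
  T → 4
  (σ[g>6](σ[g<8](σ[g>=5](π[g](S)))) ⋈[g=h] T) → 0

E1 result:
g | h | b
5 | 5 | 2
5 | 5 | 2
E2 result:
g | h | b
(0 rows)
Witness: (5, 5, 2) appears 2× in E1 but 0× in E2.

no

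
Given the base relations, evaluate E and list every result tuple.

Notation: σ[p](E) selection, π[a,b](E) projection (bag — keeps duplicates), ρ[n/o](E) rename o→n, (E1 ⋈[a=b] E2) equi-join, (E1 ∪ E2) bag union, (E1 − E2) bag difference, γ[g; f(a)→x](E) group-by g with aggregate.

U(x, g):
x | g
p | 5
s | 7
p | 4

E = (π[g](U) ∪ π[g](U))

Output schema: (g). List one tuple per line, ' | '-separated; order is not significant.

Subexpression sizes:
  U → 3
  π[g](U) → 3
  U → 3
  π[g](U) → 3
  (π[g](U) ∪ π[g](U)) → 6

== RESULT ==
g
4
4
5
5
7
7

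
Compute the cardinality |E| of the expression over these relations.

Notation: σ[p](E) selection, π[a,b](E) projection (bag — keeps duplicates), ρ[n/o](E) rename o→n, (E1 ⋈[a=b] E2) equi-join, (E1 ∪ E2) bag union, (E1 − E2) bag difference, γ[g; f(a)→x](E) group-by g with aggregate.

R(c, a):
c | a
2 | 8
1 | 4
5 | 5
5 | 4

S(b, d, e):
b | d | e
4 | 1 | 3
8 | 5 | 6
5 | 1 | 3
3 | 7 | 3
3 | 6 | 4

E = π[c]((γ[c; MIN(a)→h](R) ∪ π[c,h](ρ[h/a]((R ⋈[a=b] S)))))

Per-node cardinality:
  R → 4
  γ[c; MIN(a)→h](R) → 3
  R → 4
  S → 5
  (R ⋈[a=b] S) → 4
  ρ[h/a]((R ⋈[a=b] S)) → 4
  π[c,h](ρ[h/a]((R ⋈[a=b] S))) → 4
  (γ[c; MIN(a)→h](R) ∪ π[c,h](ρ[h/a]((R ⋈[a=b] S)))) → 7
  π[c]((γ[c; MIN(a)→h](R) ∪ π[c,h](ρ[h/a]((R ⋈[a=b] S))))) → 7

|E| = 7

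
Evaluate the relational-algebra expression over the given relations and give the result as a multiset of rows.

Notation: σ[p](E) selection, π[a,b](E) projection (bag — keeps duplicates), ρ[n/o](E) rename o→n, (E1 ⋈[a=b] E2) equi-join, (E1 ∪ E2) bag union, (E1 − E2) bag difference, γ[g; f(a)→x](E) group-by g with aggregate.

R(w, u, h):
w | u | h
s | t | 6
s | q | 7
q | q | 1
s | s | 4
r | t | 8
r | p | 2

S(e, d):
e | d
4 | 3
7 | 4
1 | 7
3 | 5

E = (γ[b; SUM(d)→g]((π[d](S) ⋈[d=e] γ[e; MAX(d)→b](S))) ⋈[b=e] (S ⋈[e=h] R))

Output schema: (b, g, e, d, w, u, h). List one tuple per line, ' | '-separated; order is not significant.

Per-node cardinality:
  S → 4
  π[d](S) → 4
  S → 4
  γ[e; MAX(d)→b](S) → 4
  (π[d](S) ⋈[d=e] γ[e; MAX(d)→b](S)) → 3
  γ[b; SUM(d)→g]((π[d](S) ⋈[d=e] γ[e; MAX(d)→b](S))) → 3
  S → 4
  R → 6
  (S ⋈[e=h] R) → 3
  (γ[b; SUM(d)→g]((π[d](S) ⋈[d=e] γ[e; MAX(d)→b](S))) ⋈[b=e] (S ⋈[e=h] R)) → 1

== RESULT ==
b | g | e | d | w | u | h
4 | 7 | 4 | 3 | s | s | 4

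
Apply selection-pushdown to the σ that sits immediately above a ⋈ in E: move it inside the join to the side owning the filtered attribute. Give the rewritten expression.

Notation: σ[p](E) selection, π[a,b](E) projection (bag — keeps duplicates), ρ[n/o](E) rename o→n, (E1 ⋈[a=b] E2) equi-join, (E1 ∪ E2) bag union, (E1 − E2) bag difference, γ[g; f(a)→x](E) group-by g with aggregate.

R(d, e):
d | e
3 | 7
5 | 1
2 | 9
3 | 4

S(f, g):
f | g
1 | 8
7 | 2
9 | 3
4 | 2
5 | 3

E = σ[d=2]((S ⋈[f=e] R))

σ filters on d, owned by the right side.
E' = (S ⋈[f=e] σ[d=2](R))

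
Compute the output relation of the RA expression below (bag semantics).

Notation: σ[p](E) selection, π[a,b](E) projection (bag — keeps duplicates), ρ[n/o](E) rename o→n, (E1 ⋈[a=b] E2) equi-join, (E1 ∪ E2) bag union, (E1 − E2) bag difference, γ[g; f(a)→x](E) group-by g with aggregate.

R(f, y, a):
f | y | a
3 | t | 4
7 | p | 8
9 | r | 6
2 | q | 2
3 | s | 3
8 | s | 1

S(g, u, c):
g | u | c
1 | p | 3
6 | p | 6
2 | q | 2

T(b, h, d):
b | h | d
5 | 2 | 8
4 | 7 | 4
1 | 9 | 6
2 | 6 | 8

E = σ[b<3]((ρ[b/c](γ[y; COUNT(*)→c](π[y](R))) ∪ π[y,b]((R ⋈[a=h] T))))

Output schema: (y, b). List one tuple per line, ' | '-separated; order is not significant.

Subexpression sizes:
  R → 6
  π[y](R) → 6
  γ[y; COUNT(*)→c](π[y](R)) → 5
  ρ[b/c](γ[y; COUNT(*)→c](π[y](R))) → 5
  R → 6
  T → 4
  (R ⋈[a=h] T) → 2
  π[y,b]((R ⋈[a=h] T)) → 2
  (ρ[b/c](γ[y; COUNT(*)→c](π[y](R))) ∪ π[y,b]((R ⋈[a=h] T))) → 7
  σ[b<3]((ρ[b/c](γ[y; COUNT(*)→c](π[y](R))) ∪ π[y,b]((R ⋈[a=h] T)))) → 6

== RESULT ==
y | b
p | 1
q | 1
r | 1
r | 2
s | 2
t | 1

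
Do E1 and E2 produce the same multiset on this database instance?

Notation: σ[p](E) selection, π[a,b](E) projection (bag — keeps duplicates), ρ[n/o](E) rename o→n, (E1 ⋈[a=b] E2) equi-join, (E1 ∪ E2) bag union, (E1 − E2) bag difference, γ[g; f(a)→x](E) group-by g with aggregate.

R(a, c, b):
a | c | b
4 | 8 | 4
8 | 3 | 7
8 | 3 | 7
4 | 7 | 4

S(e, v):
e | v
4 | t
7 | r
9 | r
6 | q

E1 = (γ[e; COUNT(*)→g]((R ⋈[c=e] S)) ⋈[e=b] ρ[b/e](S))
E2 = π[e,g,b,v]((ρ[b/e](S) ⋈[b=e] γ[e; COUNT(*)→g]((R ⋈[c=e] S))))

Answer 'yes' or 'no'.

E1 subexpression sizes:
  R → 4
  S → 4
  (R ⋈[c=e] S) → 1
  γ[e; COUNT(*)→g]((R ⋈[c=e] S)) → 1
  S → 4
  ρ[b/e](S) → 4
  (γ[e; COUNT(*)→g]((R ⋈[c=e] S)) ⋈[e=b] ρ[b/e](S)) → 1
E2 subexpression sizes:
  S → 4
  ρ[b/e](S) → 4
  R → 4
  S → 4
  (R ⋈[c=e] S) → 1
  γ[e; COUNT(*)→g]((R ⋈[c=e] S)) → 1
  (ρ[b/e](S) ⋈[b=e] γ[e; COUNT(*)→g]((R ⋈[c=e] S))) → 1
  π[e,g,b,v]((ρ[b/e](S) ⋈[b=e] γ[e; COUNT(*)→g]((R ⋈[c=e] S)))) → 1

E1 and E2 produce the same multiset:
e | g | b | v
7 | 1 | 7 | r

yes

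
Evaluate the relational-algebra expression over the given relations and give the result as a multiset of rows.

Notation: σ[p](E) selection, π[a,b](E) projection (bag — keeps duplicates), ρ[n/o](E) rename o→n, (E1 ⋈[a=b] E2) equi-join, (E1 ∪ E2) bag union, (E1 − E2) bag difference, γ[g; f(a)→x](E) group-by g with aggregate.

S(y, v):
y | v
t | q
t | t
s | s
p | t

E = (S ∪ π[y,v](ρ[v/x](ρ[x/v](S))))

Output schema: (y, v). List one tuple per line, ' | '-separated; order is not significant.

Subexpression sizes:
  S → 4
  S → 4
  ρ[x/v](S) → 4
  ρ[v/x](ρ[x/v](S)) → 4
  π[y,v](ρ[v/x](ρ[x/v](S))) → 4
  (S ∪ π[y,v](ρ[v/x](ρ[x/v](S)))) → 8

== RESULT ==
y | v
p | t
p | t
s | s
s | s
t | q
t | q
t | t
t | t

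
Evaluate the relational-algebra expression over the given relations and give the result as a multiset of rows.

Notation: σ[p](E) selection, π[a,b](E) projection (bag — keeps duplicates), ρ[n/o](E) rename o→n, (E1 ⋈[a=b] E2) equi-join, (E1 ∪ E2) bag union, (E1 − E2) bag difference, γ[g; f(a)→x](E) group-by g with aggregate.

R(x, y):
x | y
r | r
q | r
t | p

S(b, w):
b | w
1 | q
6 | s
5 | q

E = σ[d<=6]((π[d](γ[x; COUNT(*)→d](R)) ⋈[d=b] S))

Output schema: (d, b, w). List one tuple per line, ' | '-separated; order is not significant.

Row counts bottom-up:
  R → 3
  γ[x; COUNT(*)→d](R) → 3
  π[d](γ[x; COUNT(*)→d](R)) → 3
  S → 3
  (π[d](γ[x; COUNT(*)→d](R)) ⋈[d=b] S) → 3
  σ[d<=6]((π[d](γ[x; COUNT(*)→d](R)) ⋈[d=b] S)) → 3

== RESULT ==
d | b | w
1 | 1 | q
1 | 1 | q
1 | 1 | q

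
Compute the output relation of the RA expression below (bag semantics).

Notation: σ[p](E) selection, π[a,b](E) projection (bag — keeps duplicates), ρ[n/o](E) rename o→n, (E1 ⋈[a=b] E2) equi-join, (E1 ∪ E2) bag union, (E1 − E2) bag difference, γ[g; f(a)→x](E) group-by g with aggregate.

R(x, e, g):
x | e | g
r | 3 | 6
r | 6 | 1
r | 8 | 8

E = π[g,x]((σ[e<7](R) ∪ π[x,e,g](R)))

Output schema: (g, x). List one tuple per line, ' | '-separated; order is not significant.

Row counts bottom-up:
  R → 3
  σ[e<7](R) → 2
  R → 3
  π[x,e,g](R) → 3
  (σ[e<7](R) ∪ π[x,e,g](R)) → 5
  π[g,x]((σ[e<7](R) ∪ π[x,e,g](R))) → 5

== RESULT ==
g | x
1 | r
1 | r
6 | r
6 | r
8 | r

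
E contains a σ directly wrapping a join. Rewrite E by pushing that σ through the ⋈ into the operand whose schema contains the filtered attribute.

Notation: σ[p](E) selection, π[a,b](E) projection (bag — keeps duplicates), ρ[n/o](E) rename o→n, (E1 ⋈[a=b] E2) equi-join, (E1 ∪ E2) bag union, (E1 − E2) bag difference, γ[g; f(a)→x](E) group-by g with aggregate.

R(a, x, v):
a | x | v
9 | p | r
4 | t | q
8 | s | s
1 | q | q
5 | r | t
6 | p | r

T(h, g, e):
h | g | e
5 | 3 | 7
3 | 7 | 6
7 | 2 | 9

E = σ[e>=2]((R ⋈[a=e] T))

σ filters on e, owned by the right side.
E' = (R ⋈[a=e] σ[e>=2](T))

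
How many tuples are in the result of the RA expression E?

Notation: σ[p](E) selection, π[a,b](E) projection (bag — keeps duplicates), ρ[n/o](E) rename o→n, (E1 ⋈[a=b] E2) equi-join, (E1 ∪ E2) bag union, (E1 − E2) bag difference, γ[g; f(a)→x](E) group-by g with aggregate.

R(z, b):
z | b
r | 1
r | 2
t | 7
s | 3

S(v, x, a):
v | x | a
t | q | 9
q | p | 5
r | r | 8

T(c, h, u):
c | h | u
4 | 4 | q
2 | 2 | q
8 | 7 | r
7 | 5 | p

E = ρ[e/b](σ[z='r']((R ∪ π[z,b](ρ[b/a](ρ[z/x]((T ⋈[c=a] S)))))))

Per-node cardinality:
  R → 4
  T → 4
  S → 3
  (T ⋈[c=a] S) → 1
  ρ[z/x]((T ⋈[c=a] S)) → 1
  ρ[b/a](ρ[z/x]((T ⋈[c=a] S))) → 1
  π[z,b](ρ[b/a](ρ[z/x]((T ⋈[c=a] S)))) → 1
  (R ∪ π[z,b](ρ[b/a](ρ[z/x]((T ⋈[c=a] S))))) → 5
  σ[z='r']((R ∪ π[z,b](ρ[b/a](ρ[z/x]((T ⋈[c=a] S)))))) → 3
  ρ[e/b](σ[z='r']((R ∪ π[z,b](ρ[b/a](ρ[z/x]((T ⋈[c=a] S))))))) → 3

|E| = 3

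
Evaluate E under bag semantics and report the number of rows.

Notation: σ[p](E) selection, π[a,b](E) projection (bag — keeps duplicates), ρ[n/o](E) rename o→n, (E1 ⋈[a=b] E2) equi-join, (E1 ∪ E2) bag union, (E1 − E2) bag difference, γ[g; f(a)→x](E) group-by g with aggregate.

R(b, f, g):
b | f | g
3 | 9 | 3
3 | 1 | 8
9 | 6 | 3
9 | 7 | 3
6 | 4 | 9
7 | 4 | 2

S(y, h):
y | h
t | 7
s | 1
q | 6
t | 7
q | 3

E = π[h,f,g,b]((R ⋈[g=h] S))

Row counts bottom-up:
  R → 6
  S → 5
  (R ⋈[g=h] S) → 3
  π[h,f,g,b]((R ⋈[g=h] S)) → 3

|E| = 3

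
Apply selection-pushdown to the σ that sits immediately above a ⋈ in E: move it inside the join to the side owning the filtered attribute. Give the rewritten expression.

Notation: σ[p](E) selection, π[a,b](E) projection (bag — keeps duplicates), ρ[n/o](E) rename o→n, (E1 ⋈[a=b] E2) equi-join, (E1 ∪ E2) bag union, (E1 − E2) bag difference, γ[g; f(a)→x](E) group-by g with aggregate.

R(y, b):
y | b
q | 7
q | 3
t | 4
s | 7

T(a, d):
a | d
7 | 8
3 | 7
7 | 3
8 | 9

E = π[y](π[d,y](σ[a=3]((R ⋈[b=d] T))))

σ filters on a, owned by the right side.
E' = π[y](π[d,y]((R ⋈[b=d] σ[a=3](T))))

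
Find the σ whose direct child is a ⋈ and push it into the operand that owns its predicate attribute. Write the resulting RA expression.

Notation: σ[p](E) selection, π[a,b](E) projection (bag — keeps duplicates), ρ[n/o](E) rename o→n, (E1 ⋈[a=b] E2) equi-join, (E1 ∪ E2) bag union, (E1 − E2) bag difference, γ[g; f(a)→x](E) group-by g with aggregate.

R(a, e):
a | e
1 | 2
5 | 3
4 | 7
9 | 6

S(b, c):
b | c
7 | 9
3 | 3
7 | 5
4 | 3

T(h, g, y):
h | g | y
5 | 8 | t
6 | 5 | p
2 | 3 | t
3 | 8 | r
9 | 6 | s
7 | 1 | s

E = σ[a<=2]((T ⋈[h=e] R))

σ filters on a, owned by the right side.
E' = (T ⋈[h=e] σ[a<=2](R))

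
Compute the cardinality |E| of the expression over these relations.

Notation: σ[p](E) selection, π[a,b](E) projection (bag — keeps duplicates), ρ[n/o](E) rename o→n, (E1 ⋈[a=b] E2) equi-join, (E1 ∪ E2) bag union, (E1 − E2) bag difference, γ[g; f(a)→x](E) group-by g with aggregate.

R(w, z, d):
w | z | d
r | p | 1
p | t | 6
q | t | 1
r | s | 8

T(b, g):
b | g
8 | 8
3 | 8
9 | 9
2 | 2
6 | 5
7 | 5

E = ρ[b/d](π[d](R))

Per-node cardinality:
  R → 4
  π[d](R) → 4
  ρ[b/d](π[d](R)) → 4

|E| = 4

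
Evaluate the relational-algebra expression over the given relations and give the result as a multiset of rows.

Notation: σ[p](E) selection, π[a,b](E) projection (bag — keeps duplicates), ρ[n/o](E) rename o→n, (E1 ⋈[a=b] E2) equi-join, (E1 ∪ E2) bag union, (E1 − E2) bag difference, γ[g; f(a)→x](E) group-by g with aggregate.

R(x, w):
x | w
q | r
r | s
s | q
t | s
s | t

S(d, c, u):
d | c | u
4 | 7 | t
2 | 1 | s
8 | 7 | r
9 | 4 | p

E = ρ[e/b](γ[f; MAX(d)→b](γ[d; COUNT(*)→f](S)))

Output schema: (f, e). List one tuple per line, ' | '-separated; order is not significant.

Per-node cardinality:
  S → 4
  γ[d; COUNT(*)→f](S) → 4
  γ[f; MAX(d)→b](γ[d; COUNT(*)→f](S)) → 1
  ρ[e/b](γ[f; MAX(d)→b](γ[d; COUNT(*)→f](S))) → 1

== RESULT ==
f | e
1 | 9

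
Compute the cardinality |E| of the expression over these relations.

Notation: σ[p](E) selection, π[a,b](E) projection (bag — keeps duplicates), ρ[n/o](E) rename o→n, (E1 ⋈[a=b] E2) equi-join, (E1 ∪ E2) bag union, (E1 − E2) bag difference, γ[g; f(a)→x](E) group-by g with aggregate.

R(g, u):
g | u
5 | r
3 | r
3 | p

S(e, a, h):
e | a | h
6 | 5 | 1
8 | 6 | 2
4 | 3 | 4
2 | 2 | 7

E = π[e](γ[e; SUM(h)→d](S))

Stepwise |·|:
  S → 4
  γ[e; SUM(h)→d](S) → 4
  π[e](γ[e; SUM(h)→d](S)) → 4

|E| = 4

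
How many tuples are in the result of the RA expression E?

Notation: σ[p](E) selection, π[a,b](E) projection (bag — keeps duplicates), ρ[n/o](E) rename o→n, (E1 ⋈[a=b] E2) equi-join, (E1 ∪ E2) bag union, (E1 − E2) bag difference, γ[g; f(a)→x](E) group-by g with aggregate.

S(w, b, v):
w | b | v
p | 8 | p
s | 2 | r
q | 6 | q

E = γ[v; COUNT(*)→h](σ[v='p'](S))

Row counts bottom-up:
  S → 3
  σ[v='p'](S) → 1
  γ[v; COUNT(*)→h](σ[v='p'](S)) → 1

|E| = 1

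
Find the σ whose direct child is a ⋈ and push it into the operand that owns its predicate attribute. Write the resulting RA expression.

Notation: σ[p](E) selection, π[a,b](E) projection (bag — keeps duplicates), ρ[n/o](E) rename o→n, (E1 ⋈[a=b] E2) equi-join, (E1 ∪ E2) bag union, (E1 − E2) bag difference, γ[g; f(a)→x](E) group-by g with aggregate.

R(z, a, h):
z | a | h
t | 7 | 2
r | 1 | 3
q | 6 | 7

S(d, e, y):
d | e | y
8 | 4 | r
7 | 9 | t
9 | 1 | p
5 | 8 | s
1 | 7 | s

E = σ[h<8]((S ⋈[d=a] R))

σ filters on h, owned by the right side.
E' = (S ⋈[d=a] σ[h<8](R))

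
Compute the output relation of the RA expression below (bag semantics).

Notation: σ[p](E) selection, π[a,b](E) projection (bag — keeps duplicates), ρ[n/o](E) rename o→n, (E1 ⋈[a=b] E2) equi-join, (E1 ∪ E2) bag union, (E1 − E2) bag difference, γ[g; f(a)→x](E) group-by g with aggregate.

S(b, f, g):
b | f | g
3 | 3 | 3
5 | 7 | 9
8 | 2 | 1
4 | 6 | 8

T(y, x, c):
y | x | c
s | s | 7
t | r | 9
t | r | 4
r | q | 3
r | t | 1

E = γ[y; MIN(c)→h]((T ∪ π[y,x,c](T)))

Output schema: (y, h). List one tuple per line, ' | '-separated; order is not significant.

Stepwise |·|:
  T → 5
  T → 5
  π[y,x,c](T) → 5
  (T ∪ π[y,x,c](T)) → 10
  γ[y; MIN(c)→h]((T ∪ π[y,x,c](T))) → 3

== RESULT ==
y | h
r | 1
s | 7
t | 4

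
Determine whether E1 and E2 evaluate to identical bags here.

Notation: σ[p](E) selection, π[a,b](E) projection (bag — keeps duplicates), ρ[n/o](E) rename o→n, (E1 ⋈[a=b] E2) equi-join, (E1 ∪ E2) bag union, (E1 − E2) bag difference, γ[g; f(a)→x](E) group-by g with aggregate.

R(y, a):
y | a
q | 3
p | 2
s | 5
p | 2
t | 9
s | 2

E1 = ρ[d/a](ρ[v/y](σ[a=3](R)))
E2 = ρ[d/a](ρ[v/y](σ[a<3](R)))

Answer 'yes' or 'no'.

E1 row counts bottom-up:
  R → 6
  σ[a=3](R) → 1
  ρ[v/y](σ[a=3](R)) → 1
  ρ[d/a](ρ[v/y](σ[a=3](R))) → 1
E2 row counts bottom-up:
  R → 6
  σ[a<3](R) → 3
  ρ[v/y](σ[a<3](R)) → 3
  ρ[d/a](ρ[v/y](σ[a<3](R))) → 3

E1 result:
v | d
q | 3
E2 result:
v | d
p | 2
p | 2
s | 2
Witness: ('q', 3) appears 1× in E1 but 0× in E2.

no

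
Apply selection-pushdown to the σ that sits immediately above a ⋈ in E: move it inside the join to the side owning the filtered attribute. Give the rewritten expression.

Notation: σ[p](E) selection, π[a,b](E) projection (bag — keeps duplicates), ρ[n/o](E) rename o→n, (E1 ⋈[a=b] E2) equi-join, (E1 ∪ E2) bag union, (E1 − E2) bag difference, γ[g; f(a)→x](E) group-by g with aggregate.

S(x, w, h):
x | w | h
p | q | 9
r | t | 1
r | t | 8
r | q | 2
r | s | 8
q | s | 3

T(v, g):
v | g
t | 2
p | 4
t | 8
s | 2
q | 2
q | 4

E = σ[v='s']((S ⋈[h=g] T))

σ filters on v, owned by the right side.
E' = (S ⋈[h=g] σ[v='s'](T))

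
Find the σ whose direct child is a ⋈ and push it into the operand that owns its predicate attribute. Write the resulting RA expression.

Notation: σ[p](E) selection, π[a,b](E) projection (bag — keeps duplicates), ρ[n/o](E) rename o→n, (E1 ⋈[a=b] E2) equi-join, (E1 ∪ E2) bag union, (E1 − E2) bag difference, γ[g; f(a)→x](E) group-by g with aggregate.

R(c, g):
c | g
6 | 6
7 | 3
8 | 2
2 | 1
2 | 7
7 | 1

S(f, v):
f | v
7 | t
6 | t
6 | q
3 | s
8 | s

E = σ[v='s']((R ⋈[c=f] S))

σ filters on v, owned by the right side.
E' = (R ⋈[c=f] σ[v='s'](S))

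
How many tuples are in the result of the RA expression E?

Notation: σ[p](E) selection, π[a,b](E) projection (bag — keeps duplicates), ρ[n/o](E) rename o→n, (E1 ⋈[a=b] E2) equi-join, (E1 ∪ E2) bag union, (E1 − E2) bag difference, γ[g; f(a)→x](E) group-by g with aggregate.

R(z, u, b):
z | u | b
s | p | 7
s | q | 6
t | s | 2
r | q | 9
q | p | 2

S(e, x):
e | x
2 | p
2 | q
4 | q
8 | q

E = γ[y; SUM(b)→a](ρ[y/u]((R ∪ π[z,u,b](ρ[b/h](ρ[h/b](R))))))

Per-node cardinality:
  R → 5
  R → 5
  ρ[h/b](R) → 5
  ρ[b/h](ρ[h/b](R)) → 5
  π[z,u,b](ρ[b/h](ρ[h/b](R))) → 5
  (R ∪ π[z,u,b](ρ[b/h](ρ[h/b](R)))) → 10
  ρ[y/u]((R ∪ π[z,u,b](ρ[b/h](ρ[h/b](R))))) → 10
  γ[y; SUM(b)→a](ρ[y/u]((R ∪ π[z,u,b](ρ[b/h](ρ[h/b](R)))))) → 3

|E| = 3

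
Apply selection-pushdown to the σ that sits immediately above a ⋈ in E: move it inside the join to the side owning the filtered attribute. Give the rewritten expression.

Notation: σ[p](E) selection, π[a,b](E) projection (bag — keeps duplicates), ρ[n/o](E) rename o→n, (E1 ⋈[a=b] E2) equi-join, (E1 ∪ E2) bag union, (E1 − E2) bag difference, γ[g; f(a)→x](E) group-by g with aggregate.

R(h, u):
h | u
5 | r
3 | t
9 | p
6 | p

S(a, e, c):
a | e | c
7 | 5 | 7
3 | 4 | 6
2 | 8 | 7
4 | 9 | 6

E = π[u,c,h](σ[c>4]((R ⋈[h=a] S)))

σ filters on c, owned by the right side.
E' = π[u,c,h]((R ⋈[h=a] σ[c>4](S)))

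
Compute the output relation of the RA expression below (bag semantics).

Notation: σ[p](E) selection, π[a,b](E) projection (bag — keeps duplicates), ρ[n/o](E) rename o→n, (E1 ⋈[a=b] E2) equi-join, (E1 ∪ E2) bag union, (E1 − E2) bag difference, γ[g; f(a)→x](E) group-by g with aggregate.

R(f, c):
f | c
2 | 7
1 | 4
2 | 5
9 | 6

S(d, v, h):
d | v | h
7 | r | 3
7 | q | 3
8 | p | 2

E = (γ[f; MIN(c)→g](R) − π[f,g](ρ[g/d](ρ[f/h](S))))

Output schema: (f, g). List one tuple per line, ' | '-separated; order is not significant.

Row counts bottom-up:
  R → 4
  γ[f; MIN(c)→g](R) → 3
  S → 3
  ρ[f/h](S) → 3
  ρ[g/d](ρ[f/h](S)) → 3
  π[f,g](ρ[g/d](ρ[f/h](S))) → 3
  (γ[f; MIN(c)→g](R) − π[f,g](ρ[g/d](ρ[f/h](S)))) → 3

== RESULT ==
f | g
1 | 4
2 | 5
9 | 6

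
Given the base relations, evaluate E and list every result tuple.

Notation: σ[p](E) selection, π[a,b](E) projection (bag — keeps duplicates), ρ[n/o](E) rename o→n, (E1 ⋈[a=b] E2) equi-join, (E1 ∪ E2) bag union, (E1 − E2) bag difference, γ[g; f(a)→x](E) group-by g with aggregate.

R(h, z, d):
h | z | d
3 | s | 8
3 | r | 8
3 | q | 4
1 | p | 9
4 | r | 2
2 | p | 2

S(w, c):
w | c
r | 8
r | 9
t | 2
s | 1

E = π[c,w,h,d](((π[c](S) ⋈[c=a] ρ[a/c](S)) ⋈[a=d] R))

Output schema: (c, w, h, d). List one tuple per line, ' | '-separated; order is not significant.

Subexpression sizes:
  S → 4
  π[c](S) → 4
  S → 4
  ρ[a/c](S) → 4
  (π[c](S) ⋈[c=a] ρ[a/c](S)) → 4
  R → 6
  ((π[c](S) ⋈[c=a] ρ[a/c](S)) ⋈[a=d] R) → 5
  π[c,w,h,d](((π[c](S) ⋈[c=a] ρ[a/c](S)) ⋈[a=d] R)) → 5

== RESULT ==
c | w | h | d
2 | t | 2 | 2
2 | t | 4 | 2
8 | r | 3 | 8
8 | r | 3 | 8
9 | r | 1 | 9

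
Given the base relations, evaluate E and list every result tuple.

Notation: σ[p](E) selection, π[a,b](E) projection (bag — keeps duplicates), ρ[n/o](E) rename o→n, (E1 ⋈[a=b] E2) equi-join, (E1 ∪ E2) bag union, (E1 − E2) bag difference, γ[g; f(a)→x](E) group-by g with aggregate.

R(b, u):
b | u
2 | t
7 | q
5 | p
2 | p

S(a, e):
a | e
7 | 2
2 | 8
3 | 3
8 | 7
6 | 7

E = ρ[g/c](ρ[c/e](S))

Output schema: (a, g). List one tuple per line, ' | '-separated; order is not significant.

Subexpression sizes:
  S → 5
  ρ[c/e](S) → 5
  ρ[g/c](ρ[c/e](S)) → 5

== RESULT ==
a | g
2 | 8
3 | 3
6 | 7
7 | 2
8 | 7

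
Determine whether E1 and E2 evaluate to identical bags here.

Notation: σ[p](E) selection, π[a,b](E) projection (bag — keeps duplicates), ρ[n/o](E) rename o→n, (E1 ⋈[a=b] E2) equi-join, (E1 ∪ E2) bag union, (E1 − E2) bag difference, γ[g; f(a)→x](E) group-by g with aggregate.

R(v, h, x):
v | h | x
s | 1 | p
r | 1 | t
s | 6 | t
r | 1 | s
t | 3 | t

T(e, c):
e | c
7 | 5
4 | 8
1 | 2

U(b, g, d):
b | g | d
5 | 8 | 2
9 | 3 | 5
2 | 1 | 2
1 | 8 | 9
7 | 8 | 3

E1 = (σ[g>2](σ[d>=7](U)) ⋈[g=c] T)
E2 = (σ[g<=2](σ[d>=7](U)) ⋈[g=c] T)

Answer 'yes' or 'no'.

E1 subexpression sizes:
  U → 5
  σ[d>=7](U) → 1
  σ[g>2](σ[d>=7](U)) → 1
  T → 3
  (σ[g>2](σ[d>=7](U)) ⋈[g=c] T) → 1
E2 subexpression sizes:
  U → 5
  σ[d>=7](U) → 1
  σ[g<=2](σ[d>=7](U)) → 0
  T → 3
  (σ[g<=2](σ[d>=7](U)) ⋈[g=c] T) → 0

E1 result:
b | g | d | e | c
1 | 8 | 9 | 4 | 8
E2 result:
b | g | d | e | c
(0 rows)
Witness: (1, 8, 9, 4, 8) appears 1× in E1 but 0× in E2.

no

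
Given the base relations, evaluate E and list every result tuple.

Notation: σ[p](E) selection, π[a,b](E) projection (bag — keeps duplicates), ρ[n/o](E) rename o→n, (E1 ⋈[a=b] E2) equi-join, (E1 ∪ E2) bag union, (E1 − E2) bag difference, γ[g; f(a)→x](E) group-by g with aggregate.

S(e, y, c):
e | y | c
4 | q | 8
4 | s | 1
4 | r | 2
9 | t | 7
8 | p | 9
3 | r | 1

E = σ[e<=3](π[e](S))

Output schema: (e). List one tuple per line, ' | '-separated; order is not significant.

Row counts bottom-up:
  S → 6
  π[e](S) → 6
  σ[e<=3](π[e](S)) → 1

== RESULT ==
e
3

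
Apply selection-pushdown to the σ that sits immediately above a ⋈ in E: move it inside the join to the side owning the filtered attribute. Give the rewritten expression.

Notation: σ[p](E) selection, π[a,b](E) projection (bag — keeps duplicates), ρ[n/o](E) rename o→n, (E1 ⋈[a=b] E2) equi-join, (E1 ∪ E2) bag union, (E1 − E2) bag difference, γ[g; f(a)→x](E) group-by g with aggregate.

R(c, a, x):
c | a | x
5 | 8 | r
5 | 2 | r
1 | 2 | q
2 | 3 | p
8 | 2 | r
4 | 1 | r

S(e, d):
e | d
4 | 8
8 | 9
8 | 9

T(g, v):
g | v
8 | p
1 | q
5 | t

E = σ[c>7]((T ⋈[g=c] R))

σ filters on c, owned by the right side.
E' = (T ⋈[g=c] σ[c>7](R))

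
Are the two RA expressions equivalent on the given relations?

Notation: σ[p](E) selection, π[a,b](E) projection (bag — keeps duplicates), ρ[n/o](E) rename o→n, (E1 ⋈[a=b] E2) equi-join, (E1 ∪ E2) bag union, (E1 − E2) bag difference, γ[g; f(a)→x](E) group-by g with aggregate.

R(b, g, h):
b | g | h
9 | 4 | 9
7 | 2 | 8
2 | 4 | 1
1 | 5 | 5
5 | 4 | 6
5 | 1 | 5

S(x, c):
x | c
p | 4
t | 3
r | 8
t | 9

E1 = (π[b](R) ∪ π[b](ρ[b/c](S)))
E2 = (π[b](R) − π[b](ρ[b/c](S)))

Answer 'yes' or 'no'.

E1 subexpression sizes:
  R → 6
  π[b](R) → 6
  S → 4
  ρ[b/c](S) → 4
  π[b](ρ[b/c](S)) → 4
  (π[b](R) ∪ π[b](ρ[b/c](S))) → 10
E2 subexpression sizes:
  R → 6
  π[b](R) → 6
  S → 4
  ρ[b/c](S) → 4
  π[b](ρ[b/c](S)) → 4
  (π[b](R) − π[b](ρ[b/c](S))) → 5

E1 result:
b
1
2
3
4
5
5
7
8
9
9
E2 result:
b
1
2
5
5
7
Witness: (8,) appears 1× in E1 but 0× in E2.

no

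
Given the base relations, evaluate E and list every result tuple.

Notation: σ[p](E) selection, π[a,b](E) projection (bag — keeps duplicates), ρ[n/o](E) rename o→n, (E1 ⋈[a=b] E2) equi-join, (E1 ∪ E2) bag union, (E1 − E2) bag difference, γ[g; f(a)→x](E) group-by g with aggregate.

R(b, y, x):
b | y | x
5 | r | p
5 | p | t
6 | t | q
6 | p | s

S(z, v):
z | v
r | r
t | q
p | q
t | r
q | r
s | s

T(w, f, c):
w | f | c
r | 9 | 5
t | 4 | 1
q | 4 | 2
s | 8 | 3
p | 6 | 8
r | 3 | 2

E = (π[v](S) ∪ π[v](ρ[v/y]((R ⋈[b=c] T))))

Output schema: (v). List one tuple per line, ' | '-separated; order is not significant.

Subexpression sizes:
  S → 6
  π[v](S) → 6
  R → 4
  T → 6
  (R ⋈[b=c] T) → 2
  ρ[v/y]((R ⋈[b=c] T)) → 2
  π[v](ρ[v/y]((R ⋈[b=c] T))) → 2
  (π[v](S) ∪ π[v](ρ[v/y]((R ⋈[b=c] T)))) → 8

== RESULT ==
v
p
q
q
r
r
r
r
s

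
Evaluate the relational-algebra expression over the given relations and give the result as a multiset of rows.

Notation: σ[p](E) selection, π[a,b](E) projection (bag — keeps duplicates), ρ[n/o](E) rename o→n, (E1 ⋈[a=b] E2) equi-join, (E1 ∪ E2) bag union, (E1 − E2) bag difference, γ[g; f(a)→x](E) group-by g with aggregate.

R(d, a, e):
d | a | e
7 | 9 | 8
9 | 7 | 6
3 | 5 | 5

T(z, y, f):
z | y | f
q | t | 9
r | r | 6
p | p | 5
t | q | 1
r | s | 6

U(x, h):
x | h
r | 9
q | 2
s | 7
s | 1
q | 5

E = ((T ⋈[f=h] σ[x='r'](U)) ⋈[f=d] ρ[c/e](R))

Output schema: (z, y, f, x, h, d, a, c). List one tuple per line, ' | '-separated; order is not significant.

Row counts bottom-up:
  T → 5
  U → 5
  σ[x='r'](U) → 1
  (T ⋈[f=h] σ[x='r'](U)) → 1
  R → 3
  ρ[c/e](R) → 3
  ((T ⋈[f=h] σ[x='r'](U)) ⋈[f=d] ρ[c/e](R)) → 1

== RESULT ==
z | y | f | x | h | d | a | c
q | t | 9 | r | 9 | 9 | 7 | 6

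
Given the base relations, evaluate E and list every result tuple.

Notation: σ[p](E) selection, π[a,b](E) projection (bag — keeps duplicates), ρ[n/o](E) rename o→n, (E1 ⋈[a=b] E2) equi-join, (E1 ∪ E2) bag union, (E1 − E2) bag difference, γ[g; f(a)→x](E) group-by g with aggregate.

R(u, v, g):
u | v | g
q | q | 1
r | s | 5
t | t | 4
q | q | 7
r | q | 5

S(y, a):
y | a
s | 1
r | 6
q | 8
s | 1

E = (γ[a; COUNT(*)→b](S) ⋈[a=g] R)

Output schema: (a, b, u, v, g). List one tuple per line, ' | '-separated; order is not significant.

Per-node cardinality:
  S → 4
  γ[a; COUNT(*)→b](S) → 3
  R → 5
  (γ[a; COUNT(*)→b](S) ⋈[a=g] R) → 1

== RESULT ==
a | b | u | v | g
1 | 2 | q | q | 1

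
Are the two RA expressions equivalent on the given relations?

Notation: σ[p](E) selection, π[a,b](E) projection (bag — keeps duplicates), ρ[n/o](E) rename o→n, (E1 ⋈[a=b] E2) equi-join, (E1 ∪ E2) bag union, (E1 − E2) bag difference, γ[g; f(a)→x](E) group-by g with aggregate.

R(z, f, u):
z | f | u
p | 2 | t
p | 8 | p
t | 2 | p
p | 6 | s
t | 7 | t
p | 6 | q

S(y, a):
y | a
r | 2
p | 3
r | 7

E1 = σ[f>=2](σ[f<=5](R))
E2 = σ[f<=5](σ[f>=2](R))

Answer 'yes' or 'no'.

E1 stepwise |·|:
  R → 6
  σ[f<=5](R) → 2
  σ[f>=2](σ[f<=5](R)) → 2
E2 stepwise |·|:
  R → 6
  σ[f>=2](R) → 6
  σ[f<=5](σ[f>=2](R)) → 2

E1 and E2 produce the same multiset:
z | f | u
p | 2 | t
t | 2 | p

yes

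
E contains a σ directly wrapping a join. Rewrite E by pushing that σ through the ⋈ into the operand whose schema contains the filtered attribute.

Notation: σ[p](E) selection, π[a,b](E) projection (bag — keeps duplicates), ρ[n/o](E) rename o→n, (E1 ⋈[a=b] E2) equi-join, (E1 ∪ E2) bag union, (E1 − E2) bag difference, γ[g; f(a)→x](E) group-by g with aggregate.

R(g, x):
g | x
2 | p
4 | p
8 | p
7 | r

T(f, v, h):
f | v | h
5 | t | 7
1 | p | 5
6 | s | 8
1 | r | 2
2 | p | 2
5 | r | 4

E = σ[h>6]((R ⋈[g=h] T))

σ filters on h, owned by the right side.
E' = (R ⋈[g=h] σ[h>6](T))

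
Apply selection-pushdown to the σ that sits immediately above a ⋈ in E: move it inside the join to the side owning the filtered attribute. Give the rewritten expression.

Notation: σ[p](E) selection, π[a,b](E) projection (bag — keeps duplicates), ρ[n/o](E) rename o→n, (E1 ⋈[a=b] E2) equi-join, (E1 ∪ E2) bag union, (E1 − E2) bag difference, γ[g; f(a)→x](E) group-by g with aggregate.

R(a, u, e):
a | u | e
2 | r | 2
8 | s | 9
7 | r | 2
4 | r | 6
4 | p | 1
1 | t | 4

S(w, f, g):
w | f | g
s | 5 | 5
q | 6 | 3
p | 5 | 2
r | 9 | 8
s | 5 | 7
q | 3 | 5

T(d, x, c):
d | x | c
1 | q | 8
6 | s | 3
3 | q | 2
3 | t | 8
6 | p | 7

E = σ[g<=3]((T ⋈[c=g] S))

σ filters on g, owned by the right side.
E' = (T ⋈[c=g] σ[g<=3](S))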